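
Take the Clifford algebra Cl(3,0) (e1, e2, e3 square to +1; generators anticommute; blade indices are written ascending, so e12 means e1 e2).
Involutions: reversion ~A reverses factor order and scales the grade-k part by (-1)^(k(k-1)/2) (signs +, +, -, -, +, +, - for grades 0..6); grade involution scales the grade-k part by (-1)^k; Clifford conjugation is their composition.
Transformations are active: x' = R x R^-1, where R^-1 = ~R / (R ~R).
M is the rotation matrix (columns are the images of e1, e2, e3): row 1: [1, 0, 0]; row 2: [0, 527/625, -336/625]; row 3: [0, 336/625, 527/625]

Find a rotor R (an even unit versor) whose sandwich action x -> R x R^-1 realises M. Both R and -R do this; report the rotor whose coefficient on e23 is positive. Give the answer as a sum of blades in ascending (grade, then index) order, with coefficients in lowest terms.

Method: write R = a + b12*e12 + b13*e13 + b23*e23 with a^2 + b12^2 + b13^2 + b23^2 = 1 (so R^-1 = ~R). Expanding the columns R e_j ~R gives tr M = 4a^2 - 1 and, from the antisymmetric part, M21 - M12 = -4a*b12, M13 - M31 = 4a*b13, M32 - M23 = -4a*b23.
Here tr M = 1679/625, so a^2 = (1 + tr M)/4 = 576/625 and a = ±24/25. Taking a = 24/25: M21 - M12 = 0, M13 - M31 = 0, M32 - M23 = 672/625, giving b12 = 0, b13 = 0, b23 = -7/25, i.e. R = 24/25 - 7/25*e23.
Its e23 coefficient is negative, so report the other preimage -R.
Answer: -24/25 + 7/25*e23. Uniqueness: Spin(3) -> SO(3) maps R and -R to the same rotation of trace 1679/625; fixing the sign of the e23 coefficient removes the ambiguity.


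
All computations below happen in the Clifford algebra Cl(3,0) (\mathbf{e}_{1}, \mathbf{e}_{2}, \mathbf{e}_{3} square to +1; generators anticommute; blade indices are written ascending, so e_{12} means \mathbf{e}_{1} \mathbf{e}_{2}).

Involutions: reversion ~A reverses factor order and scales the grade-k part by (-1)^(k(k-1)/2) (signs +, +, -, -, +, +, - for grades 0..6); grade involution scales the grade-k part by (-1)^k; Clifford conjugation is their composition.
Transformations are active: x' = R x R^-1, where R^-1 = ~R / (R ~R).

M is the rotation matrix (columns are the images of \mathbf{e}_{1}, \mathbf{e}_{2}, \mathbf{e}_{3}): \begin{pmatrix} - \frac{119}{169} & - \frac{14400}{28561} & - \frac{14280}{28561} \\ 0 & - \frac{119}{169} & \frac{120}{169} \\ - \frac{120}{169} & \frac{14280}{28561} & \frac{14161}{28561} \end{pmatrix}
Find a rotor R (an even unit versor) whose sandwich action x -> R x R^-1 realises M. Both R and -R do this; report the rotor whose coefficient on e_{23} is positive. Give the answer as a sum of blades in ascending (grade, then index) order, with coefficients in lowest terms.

Method: write R = a + b12*e_{12} + b13*e_{13} + b23*e_{23} with a^2 + b12^2 + b13^2 + b23^2 = 1 (so R^-1 = ~R). Expanding the columns R e_j ~R gives tr M = 4a^2 - 1 and, from the antisymmetric part, M21 - M12 = -4a*b12, M13 - M31 = 4a*b13, M32 - M23 = -4a*b23.
Here tr M = -\frac{26061}{28561}, so a^2 = (1 + tr M)/4 = \frac{625}{28561} and a = ±\frac{25}{169}. Taking a = \frac{25}{169}: M21 - M12 = \frac{14400}{28561}, M13 - M31 = \frac{6000}{28561}, M32 - M23 = -\frac{6000}{28561}, giving b12 = -\frac{144}{169}, b13 = \frac{60}{169}, b23 = \frac{60}{169}, i.e. R = \frac{25}{169} - \frac{144}{169} e_{12} + \frac{60}{169} e_{13} + \frac{60}{169} e_{23}.
Its e_{23} coefficient is already positive.
Answer: \frac{25}{169} - \frac{144}{169} e_{12} + \frac{60}{169} e_{13} + \frac{60}{169} e_{23}. Key observation: the double cover Spin(3) -> SO(3) sends R and -R to the same matrix (trace -\frac{26061}{28561} here), so the stated sign of the e_{23} coefficient is what selects one sheet.


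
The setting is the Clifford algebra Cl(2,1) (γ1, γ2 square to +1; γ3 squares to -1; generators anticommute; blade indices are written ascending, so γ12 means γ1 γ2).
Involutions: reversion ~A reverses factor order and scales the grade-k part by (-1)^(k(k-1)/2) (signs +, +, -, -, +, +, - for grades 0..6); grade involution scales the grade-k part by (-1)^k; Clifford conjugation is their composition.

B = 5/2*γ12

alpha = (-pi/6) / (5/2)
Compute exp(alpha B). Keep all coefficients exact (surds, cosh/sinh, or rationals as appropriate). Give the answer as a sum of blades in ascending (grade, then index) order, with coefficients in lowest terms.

B^2 = (5/2)^2*(γ12)^2 = 25/4*(-1) = -25/4 (a basis 2-blade squares to minus the product of its generators' squares).
B^2 = -25/4 — B^2 < 0, so the exponential closes trigonometrically: l = 5/2, alpha*l = -pi/6, so exp(alpha B) = cos(-pi/6) + (sin(-pi/6)/(5/2))*B = sqrt(3)/2 + (-1/5)*B.
Answer: sqrt(3)/2 - 1/2*γ12


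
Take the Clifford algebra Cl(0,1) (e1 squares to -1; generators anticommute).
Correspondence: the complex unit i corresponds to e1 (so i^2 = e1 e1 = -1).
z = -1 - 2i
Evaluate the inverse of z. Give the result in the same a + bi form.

In blades: z = -1 - 2*e1.
With qbar = -1 + 2*e1 (scalar fixed, mapped units negated), z qbar = 5 (the sum of squared coefficients), so z^-1 = qbar / (5) = -1/5 + 2/5*e1; translating back:
Answer: -1/5 + 2/5*i


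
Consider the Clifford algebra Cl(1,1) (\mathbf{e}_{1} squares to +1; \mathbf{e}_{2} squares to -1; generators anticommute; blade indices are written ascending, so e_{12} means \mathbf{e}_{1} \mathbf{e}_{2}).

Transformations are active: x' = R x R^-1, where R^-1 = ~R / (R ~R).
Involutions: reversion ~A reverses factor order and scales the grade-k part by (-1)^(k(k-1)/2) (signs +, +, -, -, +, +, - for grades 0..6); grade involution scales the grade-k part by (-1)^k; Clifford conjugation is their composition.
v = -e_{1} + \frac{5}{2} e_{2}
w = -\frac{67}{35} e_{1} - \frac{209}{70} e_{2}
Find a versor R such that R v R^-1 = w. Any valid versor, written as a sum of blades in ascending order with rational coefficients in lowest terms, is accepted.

Reasoning: v^2 = w^2 = -\frac{21}{4} since conjugation preserves the quadratic form; R = v + w = -\frac{102}{35} e_{1} - \frac{17}{35} e_{2} is then valid when invertible, keeping its own part and reversing (v - w)/2.
Answer: -\frac{102}{35} e_{1} - \frac{17}{35} e_{2}


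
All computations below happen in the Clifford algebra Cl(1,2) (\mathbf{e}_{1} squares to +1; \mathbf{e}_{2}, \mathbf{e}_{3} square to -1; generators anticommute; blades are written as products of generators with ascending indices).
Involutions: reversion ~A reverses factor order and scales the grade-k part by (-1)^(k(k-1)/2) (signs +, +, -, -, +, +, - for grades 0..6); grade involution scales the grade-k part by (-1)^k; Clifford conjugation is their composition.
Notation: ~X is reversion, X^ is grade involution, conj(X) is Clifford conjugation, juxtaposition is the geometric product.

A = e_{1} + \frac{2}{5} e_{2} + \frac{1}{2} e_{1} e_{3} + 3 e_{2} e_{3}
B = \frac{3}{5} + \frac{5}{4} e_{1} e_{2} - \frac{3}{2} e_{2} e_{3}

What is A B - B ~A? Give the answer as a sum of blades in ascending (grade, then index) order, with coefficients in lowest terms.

first term: \frac{9}{2} + \frac{11}{10} e_{1} + \frac{149}{100} e_{2} + \frac{3}{5} e_{3} - \frac{3}{4} e_{1} e_{2} + \frac{81}{20} e_{1} e_{3} + \frac{97}{40} e_{2} e_{3} - \frac{3}{2} e_{1} e_{2} e_{3}
second term: -\frac{9}{2} + \frac{1}{10} e_{1} - \frac{101}{100} e_{2} - \frac{3}{5} e_{3} - \frac{3}{4} e_{1} e_{2} + \frac{69}{20} e_{1} e_{3} - \frac{47}{40} e_{2} e_{3} - \frac{3}{2} e_{1} e_{2} e_{3}
Answer: 9 + e_{1} + \frac{5}{2} e_{2} + \frac{6}{5} e_{3} + \frac{3}{5} e_{1} e_{3} + \frac{18}{5} e_{2} e_{3}


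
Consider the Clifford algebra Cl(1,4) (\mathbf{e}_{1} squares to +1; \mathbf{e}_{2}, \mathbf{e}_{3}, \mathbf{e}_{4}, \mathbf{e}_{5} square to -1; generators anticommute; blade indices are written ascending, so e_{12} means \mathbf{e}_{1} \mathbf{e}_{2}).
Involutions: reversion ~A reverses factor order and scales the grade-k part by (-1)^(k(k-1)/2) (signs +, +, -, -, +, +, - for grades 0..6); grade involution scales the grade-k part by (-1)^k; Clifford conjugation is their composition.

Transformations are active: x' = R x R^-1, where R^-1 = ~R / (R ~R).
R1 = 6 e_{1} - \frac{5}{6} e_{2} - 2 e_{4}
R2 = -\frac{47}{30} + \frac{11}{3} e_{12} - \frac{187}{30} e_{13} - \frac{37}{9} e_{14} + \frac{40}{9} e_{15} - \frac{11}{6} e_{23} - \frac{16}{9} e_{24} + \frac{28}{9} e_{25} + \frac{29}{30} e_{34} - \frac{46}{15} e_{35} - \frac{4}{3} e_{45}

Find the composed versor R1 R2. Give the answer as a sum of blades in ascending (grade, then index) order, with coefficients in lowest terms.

Distribute over the terms of R1 (each basis-blade product reordered to ascending indices, repeated generators contracted through their squares):
(6 e_{1}) R2 = -\frac{47}{5} e_{1} + 22 e_{2} - \frac{187}{5} e_{3} - \frac{74}{3} e_{4} + \frac{80}{3} e_{5} - 11 e_{123} - \frac{32}{3} e_{124} + \frac{56}{3} e_{125} + \frac{29}{5} e_{134} - \frac{92}{5} e_{135} - 8 e_{145}
(-\frac{5}{6} e_{2}) R2 = -\frac{55}{18} e_{1} + \frac{47}{36} e_{2} - \frac{55}{36} e_{3} - \frac{40}{27} e_{4} + \frac{70}{27} e_{5} - \frac{187}{36} e_{123} - \frac{185}{54} e_{124} + \frac{100}{27} e_{125} - \frac{29}{36} e_{234} + \frac{23}{9} e_{235} + \frac{10}{9} e_{245}
(-2 e_{4}) R2 = \frac{74}{9} e_{1} + \frac{32}{9} e_{2} - \frac{29}{15} e_{3} + \frac{47}{15} e_{4} - \frac{8}{3} e_{5} - \frac{22}{3} e_{124} + \frac{187}{15} e_{134} + \frac{80}{9} e_{145} + \frac{11}{3} e_{234} + \frac{56}{9} e_{245} - \frac{92}{15} e_{345}
Summing the partial products and collecting blades:
Answer: -\frac{127}{30} e_{1} + \frac{967}{36} e_{2} - \frac{1471}{36} e_{3} - \frac{3107}{135} e_{4} + \frac{718}{27} e_{5} - \frac{583}{36} e_{123} - \frac{1157}{54} e_{124} + \frac{604}{27} e_{125} + \frac{274}{15} e_{134} - \frac{92}{5} e_{135} + \frac{8}{9} e_{145} + \frac{103}{36} e_{234} + \frac{23}{9} e_{235} + \frac{22}{3} e_{245} - \frac{92}{15} e_{345}


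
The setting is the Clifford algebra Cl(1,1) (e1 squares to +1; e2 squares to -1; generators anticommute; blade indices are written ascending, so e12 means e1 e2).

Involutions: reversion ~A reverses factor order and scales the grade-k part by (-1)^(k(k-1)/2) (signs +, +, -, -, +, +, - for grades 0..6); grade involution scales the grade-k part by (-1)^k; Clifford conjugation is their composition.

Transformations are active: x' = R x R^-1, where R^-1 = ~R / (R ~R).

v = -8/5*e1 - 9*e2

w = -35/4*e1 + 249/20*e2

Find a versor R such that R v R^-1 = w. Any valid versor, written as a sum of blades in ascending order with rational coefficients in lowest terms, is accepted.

Why this works: both vectors square to -1961/25, so q(v) = q(w) and R = v + w = -207/20*e1 + 69/20*e2 carries v to w — its own direction survives, the complement (v - w)/2 flips.
Answer: -207/20*e1 + 69/20*e2


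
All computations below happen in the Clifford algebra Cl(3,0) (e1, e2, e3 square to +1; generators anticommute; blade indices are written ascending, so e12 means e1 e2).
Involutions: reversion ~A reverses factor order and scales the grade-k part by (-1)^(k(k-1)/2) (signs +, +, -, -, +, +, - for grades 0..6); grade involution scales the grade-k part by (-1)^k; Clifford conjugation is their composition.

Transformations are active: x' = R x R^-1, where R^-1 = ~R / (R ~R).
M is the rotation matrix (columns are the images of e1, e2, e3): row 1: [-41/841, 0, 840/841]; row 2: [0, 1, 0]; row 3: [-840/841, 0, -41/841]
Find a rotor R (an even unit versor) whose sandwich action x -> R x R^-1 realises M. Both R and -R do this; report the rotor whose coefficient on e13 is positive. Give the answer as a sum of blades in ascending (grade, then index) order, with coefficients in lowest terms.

Method: write R = a + b12*e12 + b13*e13 + b23*e23 with a^2 + b12^2 + b13^2 + b23^2 = 1 (so R^-1 = ~R). Expanding the columns R e_j ~R gives tr M = 4a^2 - 1 and, from the antisymmetric part, M21 - M12 = -4a*b12, M13 - M31 = 4a*b13, M32 - M23 = -4a*b23.
Here tr M = 759/841, so a^2 = (1 + tr M)/4 = 400/841 and a = ±20/29. Taking a = 20/29: M21 - M12 = 0, M13 - M31 = 1680/841, M32 - M23 = 0, giving b12 = 0, b13 = 21/29, b23 = 0, i.e. R = 20/29 + 21/29*e13.
Its e13 coefficient is already positive.
Answer: 20/29 + 21/29*e13. Why the constraint matters: R and -R act identically through the sandwich — M has trace 759/841 either way — so only the sign condition on e13 picks one of the two preimages.


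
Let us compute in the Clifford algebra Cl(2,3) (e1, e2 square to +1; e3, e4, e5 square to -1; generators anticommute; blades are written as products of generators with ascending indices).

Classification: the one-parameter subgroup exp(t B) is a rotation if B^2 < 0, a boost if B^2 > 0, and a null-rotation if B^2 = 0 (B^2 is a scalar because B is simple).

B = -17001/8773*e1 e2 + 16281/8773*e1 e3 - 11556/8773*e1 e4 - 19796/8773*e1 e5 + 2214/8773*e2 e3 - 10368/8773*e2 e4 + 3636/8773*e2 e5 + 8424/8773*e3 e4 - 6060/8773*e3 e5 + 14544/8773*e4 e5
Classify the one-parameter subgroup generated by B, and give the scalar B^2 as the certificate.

B^2 term by term: the squares give (-17001/8773)^2*(e1 e2)^2 + (16281/8773)^2*(e1 e3)^2 + (-11556/8773)^2*(e1 e4)^2 + (-19796/8773)^2*(e1 e5)^2 + (2214/8773)^2*(e2 e3)^2 + (-10368/8773)^2*(e2 e4)^2 + (3636/8773)^2*(e2 e5)^2 + (8424/8773)^2*(e3 e4)^2 + (-6060/8773)^2*(e3 e5)^2 + (14544/8773)^2*(e4 e5)^2 = 289034001/76965529*(-1) + 265070961/76965529*(+1) + 133541136/76965529*(+1) + 391881616/76965529*(+1) + 4901796/76965529*(+1) + 107495424/76965529*(+1) + 13220496/76965529*(+1) + 70963776/76965529*(-1) + 36723600/76965529*(-1) + 211527936/76965529*(-1) = 4 (each basis 2-blade squares to minus the product of its generators' squares); cross terms between blades sharing an index anticommute and cancel; the commuting (index-disjoint) pairs give grade-4 terms 2*c*c'*(blade product), which cancel blade by blade — e1 e2 e3 e4: -286432848/76965529 + 337602816/76965529 - 51169968/76965529 = 0; e1 e2 e3 e5: 206052120/76965529 - 118395432/76965529 - 87656688/76965529 = 0; e1 e2 e4 e5: -494525088/76965529 + 84035232/76965529 + 410489856/76965529 = 0; e1 e3 e4 e5: 473581728/76965529 - 140058720/76965529 - 333523008/76965529 = 0; e2 e3 e4 e5: 64400832/76965529 - 125660160/76965529 + 61259328/76965529 = 0 — confirming B is simple. So B^2 = 4.
Answer: boost, certificate B^2 = 4. The class reads off the invariant scalar 4 directly.


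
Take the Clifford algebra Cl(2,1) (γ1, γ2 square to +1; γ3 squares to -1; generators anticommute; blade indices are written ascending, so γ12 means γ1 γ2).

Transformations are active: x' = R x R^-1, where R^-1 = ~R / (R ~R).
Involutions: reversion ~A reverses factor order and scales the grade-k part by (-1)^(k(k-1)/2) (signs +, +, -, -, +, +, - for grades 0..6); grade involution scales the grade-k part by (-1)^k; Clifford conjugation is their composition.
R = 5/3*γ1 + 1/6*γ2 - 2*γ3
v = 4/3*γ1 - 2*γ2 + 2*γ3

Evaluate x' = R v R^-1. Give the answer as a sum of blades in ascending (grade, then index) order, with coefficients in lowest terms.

~R = 5/3*γ1 + 1/6*γ2 - 2*γ3, and R ~R = -43/36, so R^-1 = ~R / (-43/36).
R v = 53/9 - 32/9*γ12 + 6*γ13 - 11/3*γ23
Answer: -764/43*γ1 + 46/129*γ2 + 762/43*γ3


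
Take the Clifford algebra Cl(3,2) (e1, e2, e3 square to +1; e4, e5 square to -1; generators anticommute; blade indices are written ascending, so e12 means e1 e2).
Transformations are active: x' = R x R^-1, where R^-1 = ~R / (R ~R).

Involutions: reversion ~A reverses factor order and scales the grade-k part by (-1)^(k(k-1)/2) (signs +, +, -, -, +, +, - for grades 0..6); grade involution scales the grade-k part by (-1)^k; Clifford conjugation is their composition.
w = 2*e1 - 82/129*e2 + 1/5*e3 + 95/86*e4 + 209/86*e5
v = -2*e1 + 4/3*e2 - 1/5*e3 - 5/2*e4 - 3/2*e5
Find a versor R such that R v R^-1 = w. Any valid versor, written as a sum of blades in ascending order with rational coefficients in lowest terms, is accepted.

Why this works: both vectors square to -1207/450, so q(v) = q(w) and R = v + w = 30/43*e2 - 60/43*e4 + 40/43*e5 carries v to w — its own direction survives, the complement (v - w)/2 flips.
Answer: 30/43*e2 - 60/43*e4 + 40/43*e5


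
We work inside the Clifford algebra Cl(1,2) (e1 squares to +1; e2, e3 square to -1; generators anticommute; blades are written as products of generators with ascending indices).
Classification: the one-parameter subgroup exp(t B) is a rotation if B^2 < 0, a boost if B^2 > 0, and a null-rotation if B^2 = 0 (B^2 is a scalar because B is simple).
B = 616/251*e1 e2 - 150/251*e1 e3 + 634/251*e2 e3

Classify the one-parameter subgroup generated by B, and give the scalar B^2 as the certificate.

B^2 term by term: the squares give (616/251)^2*(e1 e2)^2 + (-150/251)^2*(e1 e3)^2 + (634/251)^2*(e2 e3)^2 = 379456/63001*(+1) + 22500/63001*(+1) + 401956/63001*(-1) = 0 (each basis 2-blade squares to minus the product of its generators' squares); cross terms between blades sharing an index anticommute and cancel. So B^2 = 0.
Answer: null-rotation, certificate B^2 = 0. Key observation: B^2 = 0 is a conjugation invariant, so its sign decides the class regardless of the surface form of B.


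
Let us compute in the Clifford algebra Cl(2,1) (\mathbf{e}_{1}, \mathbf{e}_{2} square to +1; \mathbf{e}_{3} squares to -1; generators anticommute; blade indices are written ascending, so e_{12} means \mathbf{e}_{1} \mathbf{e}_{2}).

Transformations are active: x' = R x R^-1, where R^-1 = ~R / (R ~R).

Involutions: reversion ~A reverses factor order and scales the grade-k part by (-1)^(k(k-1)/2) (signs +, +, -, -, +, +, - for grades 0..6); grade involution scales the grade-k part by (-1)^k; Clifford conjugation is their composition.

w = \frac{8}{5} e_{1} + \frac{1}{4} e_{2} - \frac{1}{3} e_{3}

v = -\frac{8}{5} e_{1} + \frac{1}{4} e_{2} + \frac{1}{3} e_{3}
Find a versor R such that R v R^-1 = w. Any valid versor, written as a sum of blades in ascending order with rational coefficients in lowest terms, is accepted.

Construction: equal norms (both \frac{9041}{3600}) license R = v + w = \frac{1}{2} e_{2} — nothing changes along that direction, while (v - w)/2 changes sign, so v maps onto w.
Answer: \frac{1}{2} e_{2}


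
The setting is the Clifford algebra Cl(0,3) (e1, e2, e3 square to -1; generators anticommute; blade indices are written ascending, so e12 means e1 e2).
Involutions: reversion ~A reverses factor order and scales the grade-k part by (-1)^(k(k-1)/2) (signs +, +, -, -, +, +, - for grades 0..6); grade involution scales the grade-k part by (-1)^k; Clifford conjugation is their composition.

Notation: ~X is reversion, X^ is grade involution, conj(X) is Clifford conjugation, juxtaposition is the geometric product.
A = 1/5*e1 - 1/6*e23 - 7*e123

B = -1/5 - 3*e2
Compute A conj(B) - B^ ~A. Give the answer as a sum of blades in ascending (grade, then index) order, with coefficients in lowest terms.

first term: -1/25*e1 - 1/2*e3 + 3/5*e12 - 21*e13 + 1/30*e23 + 7/5*e123
second term: -1/25*e1 - 1/2*e3 - 3/5*e12 + 21*e13 - 1/30*e23 - 7/5*e123
Answer: 6/5*e12 - 42*e13 + 1/15*e23 + 14/5*e123


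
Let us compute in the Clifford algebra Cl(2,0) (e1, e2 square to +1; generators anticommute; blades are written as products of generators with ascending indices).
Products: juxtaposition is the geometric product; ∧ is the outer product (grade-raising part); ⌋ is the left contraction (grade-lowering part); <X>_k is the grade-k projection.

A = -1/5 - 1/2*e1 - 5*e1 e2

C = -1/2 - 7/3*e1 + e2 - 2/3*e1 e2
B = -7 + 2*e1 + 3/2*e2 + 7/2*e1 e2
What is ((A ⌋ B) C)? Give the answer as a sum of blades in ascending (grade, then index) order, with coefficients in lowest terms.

step 1: 179/10 - 2/5*e1 - 41/20*e2 - 7/10*e1 e2
step 2: -158/15 - 1309/30*e1 + 2107/120*e2 - 503/30*e1 e2
Answer: -158/15 - 1309/30*e1 + 2107/120*e2 - 503/30*e1 e2


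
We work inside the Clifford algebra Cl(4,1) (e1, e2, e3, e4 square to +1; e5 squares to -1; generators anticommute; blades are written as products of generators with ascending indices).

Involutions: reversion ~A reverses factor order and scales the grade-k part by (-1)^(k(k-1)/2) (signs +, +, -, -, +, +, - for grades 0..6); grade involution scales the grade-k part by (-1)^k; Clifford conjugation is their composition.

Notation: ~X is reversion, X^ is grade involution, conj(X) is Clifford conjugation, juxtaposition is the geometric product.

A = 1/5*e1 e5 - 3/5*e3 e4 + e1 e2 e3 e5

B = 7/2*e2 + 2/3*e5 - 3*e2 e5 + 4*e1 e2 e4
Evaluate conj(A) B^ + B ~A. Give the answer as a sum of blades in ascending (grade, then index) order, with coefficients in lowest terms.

first term: -2/15*e1 + 3/5*e1 e2 + 3*e1 e3 - 26/15*e1 e2 e3 - 7/10*e1 e2 e5 - 7/2*e1 e3 e5 - 21/10*e2 e3 e4 - 4/5*e2 e4 e5 - 22/5*e3 e4 e5 - 9/5*e2 e3 e4 e5
second term: -2/15*e1 - 3/5*e1 e2 + 3*e1 e3 - 26/15*e1 e2 e3 + 7/10*e1 e2 e5 - 7/2*e1 e3 e5 + 21/10*e2 e3 e4 - 4/5*e2 e4 e5 + 22/5*e3 e4 e5 - 9/5*e2 e3 e4 e5
Answer: -4/15*e1 + 6*e1 e3 - 52/15*e1 e2 e3 - 7*e1 e3 e5 - 8/5*e2 e4 e5 - 18/5*e2 e3 e4 e5


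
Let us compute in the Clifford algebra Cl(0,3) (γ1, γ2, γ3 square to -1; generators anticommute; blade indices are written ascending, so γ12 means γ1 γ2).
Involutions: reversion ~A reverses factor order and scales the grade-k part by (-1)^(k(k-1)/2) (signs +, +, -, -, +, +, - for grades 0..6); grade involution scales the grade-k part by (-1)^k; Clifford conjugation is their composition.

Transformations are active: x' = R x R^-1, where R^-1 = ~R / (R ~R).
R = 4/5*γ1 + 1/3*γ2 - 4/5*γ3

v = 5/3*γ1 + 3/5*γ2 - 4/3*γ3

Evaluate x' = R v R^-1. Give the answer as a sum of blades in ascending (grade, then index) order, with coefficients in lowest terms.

~R = 4/5*γ1 + 1/3*γ2 - 4/5*γ3, and R ~R = -313/225, so R^-1 = ~R / (-313/225).
R v = -13/5 - 17/225*γ12 + 4/15*γ13 + 8/225*γ23
Answer: 1243/939*γ1 + 1011/1565*γ2 - 1556/939*γ3


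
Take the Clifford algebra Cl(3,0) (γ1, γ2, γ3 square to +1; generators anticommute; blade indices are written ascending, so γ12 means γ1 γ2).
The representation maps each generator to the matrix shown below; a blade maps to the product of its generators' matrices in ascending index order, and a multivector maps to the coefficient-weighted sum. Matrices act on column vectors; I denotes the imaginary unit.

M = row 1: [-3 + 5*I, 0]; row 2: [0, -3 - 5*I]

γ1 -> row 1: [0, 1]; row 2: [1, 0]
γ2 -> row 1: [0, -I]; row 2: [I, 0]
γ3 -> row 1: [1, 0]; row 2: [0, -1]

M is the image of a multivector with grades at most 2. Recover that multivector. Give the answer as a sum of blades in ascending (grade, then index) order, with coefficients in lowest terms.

Method: 1, rho(γ1), rho(γ2), rho(γ3) form a trace-orthogonal basis of the 2x2 complex matrices (tr(X Y) = 2 if X = Y, else 0), so M = m0*1 + m1*rho(γ1) + m2*rho(γ2) + m3*rho(γ3) with m0 = tr(M)/2 = -3, m1 = tr(M rho(γ1))/2 = 0, m2 = tr(M rho(γ2))/2 = 0, m3 = tr(M rho(γ3))/2 = 5*I.
Multiplying table entries, the bivector images are rho(γ12) = I*rho(γ3), rho(γ13) = -I*rho(γ2), rho(γ23) = I*rho(γ1); with real blade coefficients the real parts of m0..m3 are the coefficients of 1, γ1, γ2, γ3 and the imaginary parts give the bivectors (γ23: Im m1, γ13: -Im m2, γ12: Im m3).
Answer: -3 + 5*γ12


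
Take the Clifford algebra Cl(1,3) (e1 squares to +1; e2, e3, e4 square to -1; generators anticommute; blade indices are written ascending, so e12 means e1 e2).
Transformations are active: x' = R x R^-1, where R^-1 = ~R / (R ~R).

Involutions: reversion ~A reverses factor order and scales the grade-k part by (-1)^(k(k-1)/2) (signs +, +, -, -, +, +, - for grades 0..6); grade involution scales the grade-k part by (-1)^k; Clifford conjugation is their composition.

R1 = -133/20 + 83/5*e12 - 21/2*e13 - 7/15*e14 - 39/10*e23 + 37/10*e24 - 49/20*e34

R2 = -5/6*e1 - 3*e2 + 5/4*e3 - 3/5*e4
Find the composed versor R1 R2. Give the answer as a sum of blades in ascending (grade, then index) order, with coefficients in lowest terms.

Distribute over the terms of R2 (each basis-blade product reordered to ascending indices, repeated generators contracted through their squares):
R1 (-5/6*e1) = 133/24*e1 + 83/6*e2 - 35/4*e3 - 7/18*e4 + 13/4*e123 - 37/12*e124 + 49/24*e134
R1 (-3*e2) = 249/5*e1 + 399/20*e2 + 117/10*e3 - 111/10*e4 - 63/2*e123 - 7/5*e124 + 147/20*e234
R1 (5/4*e3) = 105/8*e1 + 39/8*e2 - 133/16*e3 - 49/16*e4 + 83/4*e123 + 7/12*e134 - 37/8*e234
R1 (-3/5*e4) = -7/25*e1 + 111/50*e2 - 147/100*e3 + 399/100*e4 - 249/25*e124 + 63/10*e134 + 117/50*e234
Summing the partial products and collecting blades:
Answer: 5114/75*e1 + 24527/600*e2 - 2733/400*e3 - 38021/3600*e4 - 15/2*e123 - 4333/300*e124 + 357/40*e134 + 1013/200*e234


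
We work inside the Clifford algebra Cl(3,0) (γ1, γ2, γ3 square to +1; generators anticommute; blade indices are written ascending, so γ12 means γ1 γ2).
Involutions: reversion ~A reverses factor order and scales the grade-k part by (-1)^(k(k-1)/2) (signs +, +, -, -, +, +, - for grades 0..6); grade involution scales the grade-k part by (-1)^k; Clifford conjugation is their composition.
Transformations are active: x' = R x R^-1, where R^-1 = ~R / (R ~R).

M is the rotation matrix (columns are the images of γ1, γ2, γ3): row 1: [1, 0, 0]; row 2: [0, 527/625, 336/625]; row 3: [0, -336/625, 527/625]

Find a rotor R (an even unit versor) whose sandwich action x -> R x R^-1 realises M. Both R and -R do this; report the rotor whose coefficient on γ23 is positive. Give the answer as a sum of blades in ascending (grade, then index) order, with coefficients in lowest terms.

Method: write R = a + b12*γ12 + b13*γ13 + b23*γ23 with a^2 + b12^2 + b13^2 + b23^2 = 1 (so R^-1 = ~R). Expanding the columns R e_j ~R gives tr M = 4a^2 - 1 and, from the antisymmetric part, M21 - M12 = -4a*b12, M13 - M31 = 4a*b13, M32 - M23 = -4a*b23.
Here tr M = 1679/625, so a^2 = (1 + tr M)/4 = 576/625 and a = ±24/25. Taking a = 24/25: M21 - M12 = 0, M13 - M31 = 0, M32 - M23 = -672/625, giving b12 = 0, b13 = 0, b23 = 7/25, i.e. R = 24/25 + 7/25*γ23.
Its γ23 coefficient is already positive.
Answer: 24/25 + 7/25*γ23. Key observation: the double cover Spin(3) -> SO(3) sends R and -R to the same matrix (trace 1679/625 here), so the stated sign of the γ23 coefficient is what selects one sheet.


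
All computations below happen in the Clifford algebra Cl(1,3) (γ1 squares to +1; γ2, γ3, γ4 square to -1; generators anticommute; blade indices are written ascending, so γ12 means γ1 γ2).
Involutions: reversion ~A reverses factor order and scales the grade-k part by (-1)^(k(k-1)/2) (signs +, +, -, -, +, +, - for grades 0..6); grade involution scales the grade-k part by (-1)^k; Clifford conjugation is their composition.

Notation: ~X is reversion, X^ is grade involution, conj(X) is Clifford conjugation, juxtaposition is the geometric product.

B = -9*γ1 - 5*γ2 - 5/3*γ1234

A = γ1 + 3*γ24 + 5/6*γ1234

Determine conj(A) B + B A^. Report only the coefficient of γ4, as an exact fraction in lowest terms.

first term: 187/18 + 15*γ4 + 5*γ12 + 5*γ13 + 27*γ124 + 25/6*γ134 + 55/6*γ234
second term: 187/18 + 15*γ4 - 5*γ12 - 5*γ13 - 27*γ124 - 25/6*γ134 - 55/6*γ234
Answer: 30


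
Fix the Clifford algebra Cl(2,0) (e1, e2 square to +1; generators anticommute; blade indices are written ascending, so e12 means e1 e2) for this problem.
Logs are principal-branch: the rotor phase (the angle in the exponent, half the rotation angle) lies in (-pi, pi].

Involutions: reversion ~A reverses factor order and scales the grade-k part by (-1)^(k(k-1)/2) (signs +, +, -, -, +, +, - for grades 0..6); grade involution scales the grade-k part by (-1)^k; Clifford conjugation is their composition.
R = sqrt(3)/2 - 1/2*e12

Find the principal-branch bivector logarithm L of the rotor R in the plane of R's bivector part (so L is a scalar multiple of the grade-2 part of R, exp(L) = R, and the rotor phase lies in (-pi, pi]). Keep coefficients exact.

The scalar part of R is sqrt(3)/2, so the principal-branch rotor phase is pinned; divide the bivector part by its sine to get the unit plane — L is the phase times that plane.
Concretely: cos(phase) = sqrt(3)/2 gives phase = ±pi/6, and since phase/sin(phase) is even the sign is immaterial: L = (phase/sin(phase)) * <R>_2 = (pi/3) * <R>_2.
Answer: -pi/6*e12


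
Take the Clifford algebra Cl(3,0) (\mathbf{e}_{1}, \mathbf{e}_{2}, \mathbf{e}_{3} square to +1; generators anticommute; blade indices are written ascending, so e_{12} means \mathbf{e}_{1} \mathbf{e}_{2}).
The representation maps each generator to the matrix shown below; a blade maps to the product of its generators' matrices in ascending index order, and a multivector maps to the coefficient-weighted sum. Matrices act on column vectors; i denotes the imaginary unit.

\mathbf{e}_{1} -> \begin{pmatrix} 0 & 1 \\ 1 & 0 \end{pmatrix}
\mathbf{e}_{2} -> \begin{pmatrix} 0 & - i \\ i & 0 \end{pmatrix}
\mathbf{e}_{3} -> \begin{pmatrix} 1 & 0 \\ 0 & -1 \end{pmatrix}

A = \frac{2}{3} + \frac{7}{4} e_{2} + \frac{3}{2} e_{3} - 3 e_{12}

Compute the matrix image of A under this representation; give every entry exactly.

Bivector images (products of the table entries): rho(e_{12}) = rho(\mathbf{e}_{1})rho(\mathbf{e}_{2}) = \begin{pmatrix} i & 0 \\ 0 & - i \end{pmatrix}.
M = (\frac{2}{3})*1 + (\frac{7}{4})*rho(e_{2}) + (\frac{3}{2})*rho(e_{3}) + (-3)*rho(e_{12}), summed entrywise (1 is the identity matrix):
Answer: \begin{pmatrix} \frac{13}{6} - 3 i & - \frac{7 i}{4} \\ \frac{7 i}{4} & - \frac{5}{6} + 3 i \end{pmatrix}


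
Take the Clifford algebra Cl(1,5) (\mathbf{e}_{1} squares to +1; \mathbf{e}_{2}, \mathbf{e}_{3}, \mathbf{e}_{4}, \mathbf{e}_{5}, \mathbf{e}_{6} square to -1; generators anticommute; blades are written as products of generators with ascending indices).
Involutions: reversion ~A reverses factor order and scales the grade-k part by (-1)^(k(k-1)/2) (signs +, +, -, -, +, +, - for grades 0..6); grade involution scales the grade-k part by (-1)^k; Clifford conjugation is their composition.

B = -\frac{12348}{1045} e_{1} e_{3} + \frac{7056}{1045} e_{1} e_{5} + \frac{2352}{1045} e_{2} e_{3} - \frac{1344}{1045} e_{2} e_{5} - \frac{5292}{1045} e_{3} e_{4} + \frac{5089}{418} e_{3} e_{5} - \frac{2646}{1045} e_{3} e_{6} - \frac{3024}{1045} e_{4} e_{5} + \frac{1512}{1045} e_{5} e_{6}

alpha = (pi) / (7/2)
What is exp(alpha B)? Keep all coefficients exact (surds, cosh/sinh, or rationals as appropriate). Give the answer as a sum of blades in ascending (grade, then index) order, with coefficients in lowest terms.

B^2 term by term: the squares give (-\frac{12348}{1045})^2*(e_{1} e_{3})^2 + (\frac{7056}{1045})^2*(e_{1} e_{5})^2 + (\frac{2352}{1045})^2*(e_{2} e_{3})^2 + (-\frac{1344}{1045})^2*(e_{2} e_{5})^2 + (-\frac{5292}{1045})^2*(e_{3} e_{4})^2 + (\frac{5089}{418})^2*(e_{3} e_{5})^2 + (-\frac{2646}{1045})^2*(e_{3} e_{6})^2 + (-\frac{3024}{1045})^2*(e_{4} e_{5})^2 + (\frac{1512}{1045})^2*(e_{5} e_{6})^2 = \frac{152473104}{1092025}*(+1) + \frac{49787136}{1092025}*(+1) + \frac{5531904}{1092025}*(-1) + \frac{1806336}{1092025}*(-1) + \frac{28005264}{1092025}*(-1) + \frac{25897921}{174724}*(-1) + \frac{7001316}{1092025}*(-1) + \frac{9144576}{1092025}*(-1) + \frac{2286144}{1092025}*(-1) = -\frac{49}{4} (each basis 2-blade squares to minus the product of its generators' squares); cross terms between blades sharing an index anticommute and cancel; the commuting (index-disjoint) pairs give grade-4 terms 2*c*c'*(blade product), which cancel blade by blade — e_{1} e_{2} e_{3} e_{5}: -\frac{33191424}{1092025} + \frac{33191424}{1092025} = 0; e_{1} e_{3} e_{4} e_{5}: \frac{74680704}{1092025} - \frac{74680704}{1092025} = 0; e_{1} e_{3} e_{5} e_{6}: -\frac{37340352}{1092025} + \frac{37340352}{1092025} = 0; e_{2} e_{3} e_{4} e_{5}: -\frac{14224896}{1092025} + \frac{14224896}{1092025} = 0; e_{2} e_{3} e_{5} e_{6}: \frac{7112448}{1092025} - \frac{7112448}{1092025} = 0; e_{3} e_{4} e_{5} e_{6}: -\frac{16003008}{1092025} + \frac{16003008}{1092025} = 0 — confirming B is simple. So B^2 = -\frac{49}{4}.
B^2 = -\frac{49}{4} — the negative square puts this in the circular regime; l = \frac{7}{2}, alpha*l = \pi, so exp(alpha B) = cos(\pi) + (sin(\pi)/(\frac{7}{2}))*B = -1 + (0)*B.
Answer: -1


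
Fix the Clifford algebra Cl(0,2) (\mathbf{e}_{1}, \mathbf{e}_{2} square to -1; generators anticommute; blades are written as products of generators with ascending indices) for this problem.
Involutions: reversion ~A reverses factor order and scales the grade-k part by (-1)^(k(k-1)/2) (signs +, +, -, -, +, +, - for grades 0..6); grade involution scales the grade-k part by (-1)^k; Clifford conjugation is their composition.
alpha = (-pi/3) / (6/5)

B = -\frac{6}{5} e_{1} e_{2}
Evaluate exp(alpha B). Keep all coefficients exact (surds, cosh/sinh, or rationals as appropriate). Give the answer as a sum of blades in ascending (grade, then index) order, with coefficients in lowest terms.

B^2 = (-\frac{6}{5})^2*(e_{1} e_{2})^2 = \frac{36}{25}*(-1) = -\frac{36}{25} (a basis 2-blade squares to minus the product of its generators' squares).
B^2 = -\frac{36}{25} — a negative square means the series sums to a rotation: l = \frac{6}{5}, alpha*l = - \frac{\pi}{3}, so exp(alpha B) = cos(- \frac{\pi}{3}) + (sin(- \frac{\pi}{3})/(\frac{6}{5}))*B = \frac{1}{2} + (- \frac{5 \sqrt{3}}{12})*B.
Answer: \frac{1}{2} + \frac{\sqrt{3}}{2} e_{1} e_{2}


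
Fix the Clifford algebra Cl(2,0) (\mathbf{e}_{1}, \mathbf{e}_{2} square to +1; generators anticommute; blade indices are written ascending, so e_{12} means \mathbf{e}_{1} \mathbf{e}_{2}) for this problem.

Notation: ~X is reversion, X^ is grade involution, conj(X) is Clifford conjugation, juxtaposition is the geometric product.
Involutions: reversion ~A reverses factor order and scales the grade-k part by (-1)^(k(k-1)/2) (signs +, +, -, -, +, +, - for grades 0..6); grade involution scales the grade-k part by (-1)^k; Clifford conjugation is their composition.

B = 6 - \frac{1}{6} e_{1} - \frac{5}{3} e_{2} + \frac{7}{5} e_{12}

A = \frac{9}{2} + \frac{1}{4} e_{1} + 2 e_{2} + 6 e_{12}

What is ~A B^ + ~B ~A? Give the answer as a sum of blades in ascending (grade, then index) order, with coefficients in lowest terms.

first term: \frac{1551}{40} - \frac{211}{20} e_{1} + \frac{417}{20} e_{2} - \frac{1777}{60} e_{12}
second term: \frac{609}{40} - \frac{241}{20} e_{1} + \frac{117}{20} e_{2} - \frac{2533}{60} e_{12}
Answer: 54 - \frac{113}{5} e_{1} + \frac{267}{10} e_{2} - \frac{431}{6} e_{12}


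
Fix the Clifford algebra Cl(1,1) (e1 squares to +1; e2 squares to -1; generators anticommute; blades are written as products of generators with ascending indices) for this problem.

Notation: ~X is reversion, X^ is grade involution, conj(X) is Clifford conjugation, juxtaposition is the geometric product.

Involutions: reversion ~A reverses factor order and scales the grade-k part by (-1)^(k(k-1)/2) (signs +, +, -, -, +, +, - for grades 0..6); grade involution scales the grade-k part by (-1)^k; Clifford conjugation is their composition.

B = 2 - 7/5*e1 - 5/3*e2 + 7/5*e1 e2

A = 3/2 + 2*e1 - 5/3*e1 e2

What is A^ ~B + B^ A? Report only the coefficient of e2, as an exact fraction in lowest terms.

first term: 122/15 - 799/90*e1 - 61/30*e2 - 21/10*e1 e2
second term: 52/15 + 299/90*e1 - 79/30*e2 - 137/30*e1 e2
Answer: -14/3


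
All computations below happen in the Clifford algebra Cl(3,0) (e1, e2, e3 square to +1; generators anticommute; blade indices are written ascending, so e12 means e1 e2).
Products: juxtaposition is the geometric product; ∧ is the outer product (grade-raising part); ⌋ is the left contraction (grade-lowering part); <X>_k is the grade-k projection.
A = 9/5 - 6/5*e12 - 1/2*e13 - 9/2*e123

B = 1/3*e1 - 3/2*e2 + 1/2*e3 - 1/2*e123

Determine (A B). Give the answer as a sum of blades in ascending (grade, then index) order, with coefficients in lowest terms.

step 1: -9/4 + 43/20*e1 - 41/20*e2 + 7/15*e3 - 9/4*e12 - 27/4*e13 - 3/2*e23 - 9/4*e123
Answer: -9/4 + 43/20*e1 - 41/20*e2 + 7/15*e3 - 9/4*e12 - 27/4*e13 - 3/2*e23 - 9/4*e123


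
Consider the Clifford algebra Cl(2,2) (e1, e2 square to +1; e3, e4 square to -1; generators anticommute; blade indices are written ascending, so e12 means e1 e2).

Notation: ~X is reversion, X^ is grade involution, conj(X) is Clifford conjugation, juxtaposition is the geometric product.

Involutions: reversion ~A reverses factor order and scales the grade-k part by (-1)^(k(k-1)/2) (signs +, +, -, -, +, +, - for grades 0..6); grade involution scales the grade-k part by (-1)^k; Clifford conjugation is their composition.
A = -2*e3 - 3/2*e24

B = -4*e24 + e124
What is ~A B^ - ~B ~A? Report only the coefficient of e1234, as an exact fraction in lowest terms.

first term: -6 - 3/2*e1 - 8*e234 + 2*e1234
second term: 6 - 3/2*e1 + 8*e234 - 2*e1234
Answer: 4


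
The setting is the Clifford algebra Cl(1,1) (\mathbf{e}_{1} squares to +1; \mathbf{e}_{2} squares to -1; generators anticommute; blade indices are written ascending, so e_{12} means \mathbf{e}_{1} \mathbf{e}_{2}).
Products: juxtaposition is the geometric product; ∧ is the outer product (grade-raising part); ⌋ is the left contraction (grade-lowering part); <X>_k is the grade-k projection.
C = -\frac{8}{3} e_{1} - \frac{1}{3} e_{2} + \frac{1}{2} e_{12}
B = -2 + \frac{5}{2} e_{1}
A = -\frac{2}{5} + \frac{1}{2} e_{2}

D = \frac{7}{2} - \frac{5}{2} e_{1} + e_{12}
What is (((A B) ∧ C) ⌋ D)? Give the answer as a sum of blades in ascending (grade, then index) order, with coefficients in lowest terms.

step 1: \frac{4}{5} - e_{1} - e_{2} - \frac{5}{4} e_{12}
step 2: -\frac{32}{15} e_{1} - \frac{4}{15} e_{2} - \frac{29}{15} e_{12}
step 3: \frac{17}{5} - \frac{4}{15} e_{1} - \frac{32}{15} e_{2}
Answer: \frac{17}{5} - \frac{4}{15} e_{1} - \frac{32}{15} e_{2}


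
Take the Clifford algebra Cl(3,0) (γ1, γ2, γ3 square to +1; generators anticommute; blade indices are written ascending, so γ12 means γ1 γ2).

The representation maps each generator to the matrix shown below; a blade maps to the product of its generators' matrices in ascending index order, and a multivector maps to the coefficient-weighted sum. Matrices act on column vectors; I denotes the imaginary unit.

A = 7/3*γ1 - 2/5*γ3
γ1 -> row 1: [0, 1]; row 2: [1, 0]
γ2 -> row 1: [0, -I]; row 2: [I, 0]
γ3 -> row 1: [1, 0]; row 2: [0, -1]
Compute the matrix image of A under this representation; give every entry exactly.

M = (7/3)*rho(γ1) + (-2/5)*rho(γ3), summed entrywise:
Answer: row 1: [-2/5, 7/3]; row 2: [7/3, 2/5]


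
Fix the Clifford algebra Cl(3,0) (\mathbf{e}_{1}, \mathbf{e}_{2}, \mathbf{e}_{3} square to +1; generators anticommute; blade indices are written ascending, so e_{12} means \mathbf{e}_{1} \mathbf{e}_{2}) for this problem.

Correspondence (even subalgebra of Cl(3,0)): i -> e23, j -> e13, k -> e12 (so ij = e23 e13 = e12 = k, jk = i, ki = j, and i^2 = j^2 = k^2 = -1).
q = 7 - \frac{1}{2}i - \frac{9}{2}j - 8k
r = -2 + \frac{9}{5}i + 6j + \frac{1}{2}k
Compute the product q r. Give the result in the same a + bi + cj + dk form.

In blades: q = 7 - 8 e_{12} - \frac{9}{2} e_{13} - \frac{1}{2} e_{23}, r = -2 + \frac{1}{2} e_{12} + 6 e_{13} + \frac{9}{5} e_{23}.
Distribute q over r term by term (generator squares from the signature, products reordered to ascending indices): (7)*r = -14 + \frac{7}{2} e_{12} + 42 e_{13} + \frac{63}{5} e_{23}; (-8 e_{12})*r = 4 + 16 e_{12} - \frac{72}{5} e_{13} + 48 e_{23}; (-\frac{9}{2} e_{13})*r = 27 + \frac{81}{10} e_{12} + 9 e_{13} - \frac{9}{4} e_{23}; (-\frac{1}{2} e_{23})*r = \frac{9}{10} - 3 e_{12} + \frac{1}{4} e_{13} + e_{23}.
Sum: \frac{179}{10} + \frac{123}{5} e_{12} + \frac{737}{20} e_{13} + \frac{1187}{20} e_{23}; translating back through the correspondence:
Answer: \frac{179}{10} + \frac{1187}{20}i + \frac{737}{20}j + \frac{123}{5}k


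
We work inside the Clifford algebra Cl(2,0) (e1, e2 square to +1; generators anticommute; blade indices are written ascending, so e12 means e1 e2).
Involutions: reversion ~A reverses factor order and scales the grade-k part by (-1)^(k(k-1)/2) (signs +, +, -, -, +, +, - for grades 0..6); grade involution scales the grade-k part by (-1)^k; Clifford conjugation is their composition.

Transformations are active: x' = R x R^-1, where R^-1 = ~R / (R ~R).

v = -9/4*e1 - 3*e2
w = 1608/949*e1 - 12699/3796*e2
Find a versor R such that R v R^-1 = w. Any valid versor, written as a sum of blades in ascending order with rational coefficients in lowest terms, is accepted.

Take R = v + w = -2109/3796*e1 - 24087/3796*e2. Because q(v) = q(w) = 225/16, conjugation by R sends v exactly to w.
Answer: -2109/3796*e1 - 24087/3796*e2
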